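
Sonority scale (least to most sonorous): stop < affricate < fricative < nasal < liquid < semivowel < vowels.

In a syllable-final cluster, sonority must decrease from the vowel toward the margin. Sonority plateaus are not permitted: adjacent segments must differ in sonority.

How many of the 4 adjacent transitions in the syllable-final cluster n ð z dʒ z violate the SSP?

2

/n/: nasal = 4.
/ð/: fricative = 3.
/z/: fricative = 3.
/dʒ/: affricate = 2.
/z/: fricative = 3.
/n/→/ð/: 4→3 (falls) — ok.
/ð/→/z/: 3→3 (plateau) — violation.
/z/→/dʒ/: 3→2 (falls) — ok.
/dʒ/→/z/: 2→3 (does not fall) — violation.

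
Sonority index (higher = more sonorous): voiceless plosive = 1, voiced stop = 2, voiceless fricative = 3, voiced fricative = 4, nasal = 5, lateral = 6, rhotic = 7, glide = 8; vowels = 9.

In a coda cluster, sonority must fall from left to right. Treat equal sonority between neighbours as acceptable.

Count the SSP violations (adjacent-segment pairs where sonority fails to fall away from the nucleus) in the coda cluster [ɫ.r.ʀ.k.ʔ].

/ɫ/ is a lateral (sonority 6).
/r/ is a rhotic (sonority 7).
/ʀ/ is a rhotic (sonority 7).
/k/ is a voiceless plosive (sonority 1).
/ʔ/ is a voiceless plosive (sonority 1).
/ɫ/→/r/: 6→7 (does not fall) — violation.
/r/→/ʀ/: 7→7 (plateau, allowed) — ok.
/ʀ/→/k/: 7→1 (falls) — ok.
/k/→/ʔ/: 1→1 (plateau, allowed) — ok.

1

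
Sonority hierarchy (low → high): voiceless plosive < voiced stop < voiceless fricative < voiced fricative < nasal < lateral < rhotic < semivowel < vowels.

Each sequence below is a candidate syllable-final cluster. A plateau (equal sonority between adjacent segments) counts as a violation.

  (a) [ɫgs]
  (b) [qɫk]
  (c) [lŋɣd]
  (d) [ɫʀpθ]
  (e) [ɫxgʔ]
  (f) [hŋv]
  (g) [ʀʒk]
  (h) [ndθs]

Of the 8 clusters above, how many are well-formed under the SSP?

(a) sonority 6-2-3: ill-formed.
(b) sonority 1-6-1: ill-formed.
(c) sonority 6-5-4-2: well-formed.
(d) sonority 6-7-1-3: ill-formed.
(e) sonority 6-3-2-1: well-formed.
(f) sonority 3-5-4: ill-formed.
(g) sonority 7-4-1: well-formed.
(h) sonority 5-2-3-3: ill-formed.

3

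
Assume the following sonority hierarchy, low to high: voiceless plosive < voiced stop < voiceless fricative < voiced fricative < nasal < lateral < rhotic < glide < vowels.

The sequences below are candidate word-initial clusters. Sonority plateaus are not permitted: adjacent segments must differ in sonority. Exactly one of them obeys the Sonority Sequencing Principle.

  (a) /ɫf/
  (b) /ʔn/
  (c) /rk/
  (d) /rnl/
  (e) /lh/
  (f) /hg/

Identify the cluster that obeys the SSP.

b

(a) sonority 6-3: ill-formed.
(b) sonority 1-5: well-formed.
(c) sonority 7-1: ill-formed.
(d) sonority 7-5-6: ill-formed.
(e) sonority 6-3: ill-formed.
(f) sonority 3-2: ill-formed.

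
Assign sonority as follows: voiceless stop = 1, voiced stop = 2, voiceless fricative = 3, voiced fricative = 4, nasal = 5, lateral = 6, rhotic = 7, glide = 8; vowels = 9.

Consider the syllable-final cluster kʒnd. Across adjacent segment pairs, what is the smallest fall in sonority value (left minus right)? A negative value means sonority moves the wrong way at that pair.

-3

/k/: voiceless stop = 1.
/ʒ/: voiced fricative = 4.
/n/: nasal = 5.
/d/: voiced stop = 2.
/k/→/ʒ/: change -3.
/ʒ/→/n/: change -1.
/n/→/d/: change +3.
Minimum = -3.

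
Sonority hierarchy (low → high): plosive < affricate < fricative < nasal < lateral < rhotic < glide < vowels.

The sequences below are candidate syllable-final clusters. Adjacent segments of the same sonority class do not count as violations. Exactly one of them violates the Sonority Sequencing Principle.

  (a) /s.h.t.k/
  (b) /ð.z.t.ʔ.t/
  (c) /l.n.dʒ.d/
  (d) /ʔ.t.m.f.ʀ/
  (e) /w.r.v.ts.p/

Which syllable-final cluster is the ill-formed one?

d

(a) 3-3-1-1 → obeys
(b) 3-3-1-1-1 → obeys
(c) 5-4-2-1 → obeys
(d) 1-1-4-3-6 → violates
(e) 7-6-3-2-1 → obeys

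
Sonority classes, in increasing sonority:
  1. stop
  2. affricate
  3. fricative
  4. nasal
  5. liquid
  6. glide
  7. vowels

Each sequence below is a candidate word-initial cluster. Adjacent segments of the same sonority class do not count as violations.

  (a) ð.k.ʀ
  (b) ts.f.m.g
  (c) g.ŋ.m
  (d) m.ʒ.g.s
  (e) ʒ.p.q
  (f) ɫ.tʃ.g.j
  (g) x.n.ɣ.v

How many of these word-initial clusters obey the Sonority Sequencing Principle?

1

(a) sonority 3-1-5: ill-formed.
(b) sonority 2-3-4-1: ill-formed.
(c) sonority 1-4-4: well-formed.
(d) sonority 4-3-1-3: ill-formed.
(e) sonority 3-1-1: ill-formed.
(f) sonority 5-2-1-6: ill-formed.
(g) sonority 3-4-3-3: ill-formed.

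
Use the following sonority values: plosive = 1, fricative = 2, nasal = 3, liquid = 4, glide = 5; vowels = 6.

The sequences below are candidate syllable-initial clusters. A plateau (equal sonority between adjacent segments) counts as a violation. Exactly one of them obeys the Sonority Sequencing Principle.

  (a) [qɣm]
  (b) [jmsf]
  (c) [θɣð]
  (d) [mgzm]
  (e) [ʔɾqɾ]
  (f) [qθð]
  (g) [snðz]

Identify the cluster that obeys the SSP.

a

(a) [qɣm]: profile 1-2-3 — obeys.
(b) [jmsf]: profile 5-3-2-2 — violates.
(c) [θɣð]: profile 2-2-2 — violates.
(d) [mgzm]: profile 3-1-2-3 — violates.
(e) [ʔɾqɾ]: profile 1-4-1-4 — violates.
(f) [qθð]: profile 1-2-2 — violates.
(g) [snðz]: profile 2-3-2-2 — violates.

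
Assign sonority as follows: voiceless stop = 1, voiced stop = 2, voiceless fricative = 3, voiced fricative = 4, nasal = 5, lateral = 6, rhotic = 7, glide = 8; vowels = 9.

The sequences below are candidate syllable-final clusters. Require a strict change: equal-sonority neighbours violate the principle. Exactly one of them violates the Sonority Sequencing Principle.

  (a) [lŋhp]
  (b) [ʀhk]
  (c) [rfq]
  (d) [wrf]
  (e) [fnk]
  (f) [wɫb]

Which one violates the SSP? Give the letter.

(a) [lŋhp]: profile 6-5-3-1 — obeys.
(b) [ʀhk]: profile 7-3-1 — obeys.
(c) [rfq]: profile 7-3-1 — obeys.
(d) [wrf]: profile 8-7-3 — obeys.
(e) [fnk]: profile 3-5-1 — violates.
(f) [wɫb]: profile 8-6-2 — obeys.

e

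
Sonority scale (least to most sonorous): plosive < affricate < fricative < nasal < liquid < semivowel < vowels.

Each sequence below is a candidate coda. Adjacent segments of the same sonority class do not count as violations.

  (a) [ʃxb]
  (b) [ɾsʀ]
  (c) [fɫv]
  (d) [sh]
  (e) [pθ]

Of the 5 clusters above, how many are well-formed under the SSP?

(a) sonority 3-3-1: well-formed.
(b) sonority 5-3-5: ill-formed.
(c) sonority 3-5-3: ill-formed.
(d) sonority 3-3: well-formed.
(e) sonority 1-3: ill-formed.

2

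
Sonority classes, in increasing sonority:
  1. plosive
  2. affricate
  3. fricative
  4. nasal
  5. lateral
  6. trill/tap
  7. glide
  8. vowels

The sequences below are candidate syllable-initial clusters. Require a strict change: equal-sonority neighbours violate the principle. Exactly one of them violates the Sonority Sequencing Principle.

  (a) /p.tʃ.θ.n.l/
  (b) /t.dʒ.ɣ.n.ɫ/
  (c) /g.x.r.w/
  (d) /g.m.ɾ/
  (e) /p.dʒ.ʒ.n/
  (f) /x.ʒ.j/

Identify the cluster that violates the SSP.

f

(a) sonority 1-2-3-4-5: well-formed.
(b) sonority 1-2-3-4-5: well-formed.
(c) sonority 1-3-6-7: well-formed.
(d) sonority 1-4-6: well-formed.
(e) sonority 1-2-3-4: well-formed.
(f) sonority 3-3-7: ill-formed.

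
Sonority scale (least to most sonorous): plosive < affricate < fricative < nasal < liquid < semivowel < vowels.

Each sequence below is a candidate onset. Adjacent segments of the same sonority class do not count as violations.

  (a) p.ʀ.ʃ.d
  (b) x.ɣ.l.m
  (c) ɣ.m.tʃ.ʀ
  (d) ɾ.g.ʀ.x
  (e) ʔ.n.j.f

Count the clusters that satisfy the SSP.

0

(a) p.ʀ.ʃ.d: profile 1-5-3-1 — violates.
(b) x.ɣ.l.m: profile 3-3-5-4 — violates.
(c) ɣ.m.tʃ.ʀ: profile 3-4-2-5 — violates.
(d) ɾ.g.ʀ.x: profile 5-1-5-3 — violates.
(e) ʔ.n.j.f: profile 1-4-6-3 — violates.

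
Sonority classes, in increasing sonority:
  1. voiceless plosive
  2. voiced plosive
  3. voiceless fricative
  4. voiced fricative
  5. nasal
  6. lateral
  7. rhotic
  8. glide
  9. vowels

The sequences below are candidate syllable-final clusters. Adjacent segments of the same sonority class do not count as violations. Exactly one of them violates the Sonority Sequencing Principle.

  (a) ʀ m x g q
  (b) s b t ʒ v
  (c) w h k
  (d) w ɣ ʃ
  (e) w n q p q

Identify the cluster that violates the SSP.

b

(a) sonority 7-5-3-2-1: well-formed.
(b) sonority 3-2-1-4-4: ill-formed.
(c) sonority 8-3-1: well-formed.
(d) sonority 8-4-3: well-formed.
(e) sonority 8-5-1-1-1: well-formed.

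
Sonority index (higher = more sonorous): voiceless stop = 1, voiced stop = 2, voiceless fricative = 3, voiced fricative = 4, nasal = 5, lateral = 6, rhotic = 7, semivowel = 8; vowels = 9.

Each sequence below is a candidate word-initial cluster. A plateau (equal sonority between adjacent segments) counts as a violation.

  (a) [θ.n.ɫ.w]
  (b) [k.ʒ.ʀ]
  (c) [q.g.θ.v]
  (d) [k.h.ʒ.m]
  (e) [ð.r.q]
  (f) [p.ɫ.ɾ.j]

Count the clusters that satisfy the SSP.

5

(a) sonority 3-5-6-8: well-formed.
(b) sonority 1-4-7: well-formed.
(c) sonority 1-2-3-4: well-formed.
(d) sonority 1-3-4-5: well-formed.
(e) sonority 4-7-1: ill-formed.
(f) sonority 1-6-7-8: well-formed.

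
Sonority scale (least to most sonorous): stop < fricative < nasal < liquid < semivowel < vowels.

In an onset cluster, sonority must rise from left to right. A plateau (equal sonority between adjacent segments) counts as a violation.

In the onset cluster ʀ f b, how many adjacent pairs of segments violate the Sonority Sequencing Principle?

/ʀ/: liquid = 4.
/f/: fricative = 2.
/b/: stop = 1.
/ʀ/→/f/: 4→2 (does not rise) — violation.
/f/→/b/: 2→1 (does not rise) — violation.

2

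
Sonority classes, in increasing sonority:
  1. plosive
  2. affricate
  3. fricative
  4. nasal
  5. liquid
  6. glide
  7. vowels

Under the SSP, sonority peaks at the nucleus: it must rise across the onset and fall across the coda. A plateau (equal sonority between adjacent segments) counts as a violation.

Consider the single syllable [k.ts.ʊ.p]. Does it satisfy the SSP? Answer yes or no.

Onset: /k/ is a plosive (sonority 1), /ts/ is an affricate (sonority 2); then the nucleus /ʊ/ (sonority 7).
Onset profile 1-2-7 — rises to the nucleus.
Coda: /p/ is a plosive (sonority 1).
Coda profile 7-1 — falls from the nucleus.

yes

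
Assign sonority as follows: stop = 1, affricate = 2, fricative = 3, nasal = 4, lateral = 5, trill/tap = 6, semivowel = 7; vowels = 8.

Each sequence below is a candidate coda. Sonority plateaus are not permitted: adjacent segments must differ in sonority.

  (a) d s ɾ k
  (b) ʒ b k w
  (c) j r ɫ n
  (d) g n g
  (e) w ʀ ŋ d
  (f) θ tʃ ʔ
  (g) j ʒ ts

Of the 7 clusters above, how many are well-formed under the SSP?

4

(a) d s ɾ k: profile 1-3-6-1 — violates.
(b) ʒ b k w: profile 3-1-1-7 — violates.
(c) j r ɫ n: profile 7-6-5-4 — obeys.
(d) g n g: profile 1-4-1 — violates.
(e) w ʀ ŋ d: profile 7-6-4-1 — obeys.
(f) θ tʃ ʔ: profile 3-2-1 — obeys.
(g) j ʒ ts: profile 7-3-2 — obeys.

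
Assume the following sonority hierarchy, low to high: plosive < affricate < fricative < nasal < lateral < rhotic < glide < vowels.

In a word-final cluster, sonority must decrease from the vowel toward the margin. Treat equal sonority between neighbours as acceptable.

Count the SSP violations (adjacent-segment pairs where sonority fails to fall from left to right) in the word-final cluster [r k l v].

1

/r/ is a rhotic (sonority 6).
/k/ is a plosive (sonority 1).
/l/ is a lateral (sonority 5).
/v/ is a fricative (sonority 3).
/r/→/k/: 6→1 (falls) — ok.
/k/→/l/: 1→5 (does not fall) — violation.
/l/→/v/: 5→3 (falls) — ok.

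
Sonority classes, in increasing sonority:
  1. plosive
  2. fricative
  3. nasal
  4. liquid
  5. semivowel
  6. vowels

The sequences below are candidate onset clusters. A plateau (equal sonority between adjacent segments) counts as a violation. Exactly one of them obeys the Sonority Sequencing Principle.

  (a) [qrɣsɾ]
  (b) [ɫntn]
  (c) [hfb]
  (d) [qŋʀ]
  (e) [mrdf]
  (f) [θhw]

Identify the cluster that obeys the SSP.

d

(a) [qrɣsɾ]: profile 1-4-2-2-4 — violates.
(b) [ɫntn]: profile 4-3-1-3 — violates.
(c) [hfb]: profile 2-2-1 — violates.
(d) [qŋʀ]: profile 1-3-4 — obeys.
(e) [mrdf]: profile 3-4-1-2 — violates.
(f) [θhw]: profile 2-2-5 — violates.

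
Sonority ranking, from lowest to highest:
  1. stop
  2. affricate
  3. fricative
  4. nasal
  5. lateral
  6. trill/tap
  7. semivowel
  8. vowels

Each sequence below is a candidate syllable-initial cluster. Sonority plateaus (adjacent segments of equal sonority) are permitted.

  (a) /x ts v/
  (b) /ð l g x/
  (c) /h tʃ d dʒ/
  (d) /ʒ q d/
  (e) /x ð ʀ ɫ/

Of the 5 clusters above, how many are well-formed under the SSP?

(a) /x ts v/: profile 3-2-3 — violates.
(b) /ð l g x/: profile 3-5-1-3 — violates.
(c) /h tʃ d dʒ/: profile 3-2-1-2 — violates.
(d) /ʒ q d/: profile 3-1-1 — violates.
(e) /x ð ʀ ɫ/: profile 3-3-6-5 — violates.

0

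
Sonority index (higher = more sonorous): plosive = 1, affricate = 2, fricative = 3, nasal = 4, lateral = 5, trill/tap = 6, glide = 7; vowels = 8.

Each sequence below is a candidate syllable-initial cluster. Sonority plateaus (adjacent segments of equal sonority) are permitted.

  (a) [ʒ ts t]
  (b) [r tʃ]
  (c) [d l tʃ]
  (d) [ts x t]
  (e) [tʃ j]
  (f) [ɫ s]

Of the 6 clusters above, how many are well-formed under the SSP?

(a) sonority 3-2-1: ill-formed.
(b) sonority 6-2: ill-formed.
(c) sonority 1-5-2: ill-formed.
(d) sonority 2-3-1: ill-formed.
(e) sonority 2-7: well-formed.
(f) sonority 5-3: ill-formed.

1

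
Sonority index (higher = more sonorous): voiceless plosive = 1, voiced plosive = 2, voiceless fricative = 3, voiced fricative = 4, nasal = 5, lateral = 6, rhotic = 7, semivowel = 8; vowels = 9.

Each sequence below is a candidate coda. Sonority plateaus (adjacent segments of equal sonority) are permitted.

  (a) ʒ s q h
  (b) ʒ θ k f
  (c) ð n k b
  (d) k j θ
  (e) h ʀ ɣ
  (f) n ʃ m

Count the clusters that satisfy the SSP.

0

(a) sonority 4-3-1-3: ill-formed.
(b) sonority 4-3-1-3: ill-formed.
(c) sonority 4-5-1-2: ill-formed.
(d) sonority 1-8-3: ill-formed.
(e) sonority 3-7-4: ill-formed.
(f) sonority 5-3-5: ill-formed.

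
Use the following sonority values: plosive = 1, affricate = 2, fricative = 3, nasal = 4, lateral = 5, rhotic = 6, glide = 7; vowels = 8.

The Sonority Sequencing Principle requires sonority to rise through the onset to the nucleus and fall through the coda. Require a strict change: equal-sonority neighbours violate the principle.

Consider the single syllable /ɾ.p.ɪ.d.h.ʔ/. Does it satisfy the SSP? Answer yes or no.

Onset: /ɾ/ is a rhotic (sonority 6), /p/ is a plosive (sonority 1); then the nucleus /ɪ/ (sonority 8).
Onset profile 6-1-8 — does not strictly rise throughout.
Coda: /d/ is a plosive (sonority 1), /h/ is a fricative (sonority 3), /ʔ/ is a plosive (sonority 1).
Coda profile 8-1-3-1 — does not strictly fall throughout.

no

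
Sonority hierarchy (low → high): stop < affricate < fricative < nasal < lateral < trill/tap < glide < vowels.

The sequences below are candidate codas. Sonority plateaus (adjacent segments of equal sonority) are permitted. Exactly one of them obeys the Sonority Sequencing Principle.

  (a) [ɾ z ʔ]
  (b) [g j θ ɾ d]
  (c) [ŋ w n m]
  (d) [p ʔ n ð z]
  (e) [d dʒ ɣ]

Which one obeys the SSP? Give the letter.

a

(a) 6-3-1 → obeys
(b) 1-7-3-6-1 → violates
(c) 4-7-4-4 → violates
(d) 1-1-4-3-3 → violates
(e) 1-2-3 → violates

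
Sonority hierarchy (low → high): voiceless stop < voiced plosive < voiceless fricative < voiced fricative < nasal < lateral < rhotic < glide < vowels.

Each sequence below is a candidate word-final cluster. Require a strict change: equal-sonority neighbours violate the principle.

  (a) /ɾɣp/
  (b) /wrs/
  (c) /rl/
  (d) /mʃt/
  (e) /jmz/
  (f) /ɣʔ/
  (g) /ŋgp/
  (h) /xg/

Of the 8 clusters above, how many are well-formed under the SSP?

8

(a) 7-4-1 → obeys
(b) 8-7-3 → obeys
(c) 7-6 → obeys
(d) 5-3-1 → obeys
(e) 8-5-4 → obeys
(f) 4-1 → obeys
(g) 5-2-1 → obeys
(h) 3-2 → obeys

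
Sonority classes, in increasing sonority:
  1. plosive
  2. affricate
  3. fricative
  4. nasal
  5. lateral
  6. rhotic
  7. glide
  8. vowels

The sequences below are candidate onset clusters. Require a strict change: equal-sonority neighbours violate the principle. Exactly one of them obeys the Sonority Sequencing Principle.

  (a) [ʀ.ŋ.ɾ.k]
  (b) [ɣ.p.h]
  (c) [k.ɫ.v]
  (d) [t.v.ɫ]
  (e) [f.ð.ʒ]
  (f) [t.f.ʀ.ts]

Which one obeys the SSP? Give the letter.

d

(a) 6-4-6-1 → violates
(b) 3-1-3 → violates
(c) 1-5-3 → violates
(d) 1-3-5 → obeys
(e) 3-3-3 → violates
(f) 1-3-6-2 → violates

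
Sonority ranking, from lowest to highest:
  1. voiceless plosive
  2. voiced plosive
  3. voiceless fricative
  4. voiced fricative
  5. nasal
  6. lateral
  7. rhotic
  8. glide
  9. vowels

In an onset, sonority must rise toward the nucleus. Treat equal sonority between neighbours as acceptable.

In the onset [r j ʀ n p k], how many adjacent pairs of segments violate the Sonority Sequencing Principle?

/r/: rhotic = 7.
/j/: glide = 8.
/ʀ/: rhotic = 7.
/n/: nasal = 5.
/p/: voiceless plosive = 1.
/k/: voiceless plosive = 1.
/r/→/j/: 7→8 (rises) — ok.
/j/→/ʀ/: 8→7 (does not rise) — violation.
/ʀ/→/n/: 7→5 (does not rise) — violation.
/n/→/p/: 5→1 (does not rise) — violation.
/p/→/k/: 1→1 (plateau, allowed) — ok.

3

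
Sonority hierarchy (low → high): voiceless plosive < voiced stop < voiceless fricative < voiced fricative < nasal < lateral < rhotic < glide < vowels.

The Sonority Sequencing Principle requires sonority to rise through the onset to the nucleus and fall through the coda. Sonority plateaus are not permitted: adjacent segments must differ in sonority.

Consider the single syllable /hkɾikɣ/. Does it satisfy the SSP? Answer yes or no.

no

Onset: /h/ is a voiceless fricative (sonority 3), /k/ is a voiceless plosive (sonority 1), /ɾ/ is a rhotic (sonority 7); then the nucleus /i/ (sonority 9).
Onset profile 3-1-7-9 — does not strictly rise throughout.
Coda: /k/ is a voiceless plosive (sonority 1), /ɣ/ is a voiced fricative (sonority 4).
Coda profile 9-1-4 — does not strictly fall throughout.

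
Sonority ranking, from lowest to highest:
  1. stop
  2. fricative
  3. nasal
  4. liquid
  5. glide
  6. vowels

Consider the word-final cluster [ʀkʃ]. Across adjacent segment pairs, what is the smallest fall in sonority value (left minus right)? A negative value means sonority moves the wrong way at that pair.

-1

/ʀ/ is a liquid (sonority 4).
/k/ is a stop (sonority 1).
/ʃ/ is a fricative (sonority 2).
/ʀ/→/k/: change +3.
/k/→/ʃ/: change -1.
Minimum = -1.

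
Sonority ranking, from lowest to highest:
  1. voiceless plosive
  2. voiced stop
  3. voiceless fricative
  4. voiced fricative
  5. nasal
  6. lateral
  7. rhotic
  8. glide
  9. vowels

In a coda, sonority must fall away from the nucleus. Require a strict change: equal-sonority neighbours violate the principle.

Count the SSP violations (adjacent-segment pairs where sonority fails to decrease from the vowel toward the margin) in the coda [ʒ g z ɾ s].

/ʒ/ is a voiced fricative (sonority 4).
/g/ is a voiced stop (sonority 2).
/z/ is a voiced fricative (sonority 4).
/ɾ/ is a rhotic (sonority 7).
/s/ is a voiceless fricative (sonority 3).
/ʒ/→/g/: 4→2 (falls) — ok.
/g/→/z/: 2→4 (does not fall) — violation.
/z/→/ɾ/: 4→7 (does not fall) — violation.
/ɾ/→/s/: 7→3 (falls) — ok.

2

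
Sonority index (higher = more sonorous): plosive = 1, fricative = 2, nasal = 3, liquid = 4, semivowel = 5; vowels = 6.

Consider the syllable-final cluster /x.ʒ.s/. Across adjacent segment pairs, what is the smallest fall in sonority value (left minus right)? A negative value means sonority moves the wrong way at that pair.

/x/: fricative = 2.
/ʒ/: fricative = 2.
/s/: fricative = 2.
/x/→/ʒ/: change +0.
/ʒ/→/s/: change +0.
Minimum = 0.

0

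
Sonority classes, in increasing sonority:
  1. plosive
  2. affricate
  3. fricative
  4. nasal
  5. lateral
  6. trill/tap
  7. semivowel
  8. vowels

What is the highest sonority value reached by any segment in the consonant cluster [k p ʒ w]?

7

/k/: plosive = 1.
/p/: plosive = 1.
/ʒ/: fricative = 3.
/w/: semivowel = 7.
The maximum is 7.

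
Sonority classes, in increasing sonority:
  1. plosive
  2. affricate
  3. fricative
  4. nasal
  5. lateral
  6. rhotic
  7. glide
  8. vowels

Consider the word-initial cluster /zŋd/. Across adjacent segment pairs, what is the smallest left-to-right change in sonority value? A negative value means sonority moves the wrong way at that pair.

-3

/z/ — fricative, sonority 3.
/ŋ/ — nasal, sonority 4.
/d/ — plosive, sonority 1.
/z/→/ŋ/: change +1.
/ŋ/→/d/: change -3.
Minimum = -3.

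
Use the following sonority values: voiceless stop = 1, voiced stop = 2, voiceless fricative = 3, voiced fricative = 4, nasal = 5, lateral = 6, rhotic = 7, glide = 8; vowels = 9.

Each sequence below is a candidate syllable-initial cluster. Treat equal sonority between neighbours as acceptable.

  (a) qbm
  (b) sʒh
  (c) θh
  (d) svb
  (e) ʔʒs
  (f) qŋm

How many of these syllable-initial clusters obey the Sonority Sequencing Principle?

(a) 1-2-5 → obeys
(b) 3-4-3 → violates
(c) 3-3 → obeys
(d) 3-4-2 → violates
(e) 1-4-3 → violates
(f) 1-5-5 → obeys

3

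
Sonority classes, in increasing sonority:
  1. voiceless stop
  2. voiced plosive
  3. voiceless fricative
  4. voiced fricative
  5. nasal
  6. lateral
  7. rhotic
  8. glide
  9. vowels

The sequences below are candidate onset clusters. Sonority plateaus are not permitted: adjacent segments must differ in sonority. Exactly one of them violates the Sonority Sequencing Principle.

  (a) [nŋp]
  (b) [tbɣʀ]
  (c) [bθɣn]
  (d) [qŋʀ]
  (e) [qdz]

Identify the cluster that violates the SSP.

(a) 5-5-1 → violates
(b) 1-2-4-7 → obeys
(c) 2-3-4-5 → obeys
(d) 1-5-7 → obeys
(e) 1-2-4 → obeys

a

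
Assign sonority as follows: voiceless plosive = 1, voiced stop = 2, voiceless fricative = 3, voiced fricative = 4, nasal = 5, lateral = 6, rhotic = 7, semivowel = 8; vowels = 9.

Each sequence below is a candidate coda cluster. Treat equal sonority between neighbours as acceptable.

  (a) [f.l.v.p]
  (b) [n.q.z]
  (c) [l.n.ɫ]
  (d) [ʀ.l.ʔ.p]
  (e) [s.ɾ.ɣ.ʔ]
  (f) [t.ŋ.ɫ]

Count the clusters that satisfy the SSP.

(a) 3-6-4-1 → violates
(b) 5-1-4 → violates
(c) 6-5-6 → violates
(d) 7-6-1-1 → obeys
(e) 3-7-4-1 → violates
(f) 1-5-6 → violates

1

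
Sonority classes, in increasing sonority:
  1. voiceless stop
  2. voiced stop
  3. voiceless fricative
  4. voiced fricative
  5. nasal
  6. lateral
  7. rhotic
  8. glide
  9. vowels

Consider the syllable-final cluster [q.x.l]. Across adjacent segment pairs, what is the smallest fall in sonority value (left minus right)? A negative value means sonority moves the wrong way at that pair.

/q/ — voiceless stop, sonority 1.
/x/ — voiceless fricative, sonority 3.
/l/ — lateral, sonority 6.
/q/→/x/: change -2.
/x/→/l/: change -3.
Minimum = -3.

-3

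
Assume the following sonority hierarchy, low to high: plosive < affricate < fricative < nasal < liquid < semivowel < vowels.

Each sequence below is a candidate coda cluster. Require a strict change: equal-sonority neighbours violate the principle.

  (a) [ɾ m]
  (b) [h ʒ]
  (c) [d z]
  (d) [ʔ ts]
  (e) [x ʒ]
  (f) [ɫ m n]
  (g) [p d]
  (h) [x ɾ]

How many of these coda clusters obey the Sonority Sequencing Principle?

(a) 5-4 → obeys
(b) 3-3 → violates
(c) 1-3 → violates
(d) 1-2 → violates
(e) 3-3 → violates
(f) 5-4-4 → violates
(g) 1-1 → violates
(h) 3-5 → violates

1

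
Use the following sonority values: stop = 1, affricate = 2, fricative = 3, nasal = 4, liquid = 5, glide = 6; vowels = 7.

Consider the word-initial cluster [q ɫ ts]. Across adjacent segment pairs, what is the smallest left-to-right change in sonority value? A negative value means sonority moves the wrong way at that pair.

-3

/q/ is a stop (sonority 1).
/ɫ/ is a liquid (sonority 5).
/ts/ is an affricate (sonority 2).
/q/→/ɫ/: change +4.
/ɫ/→/ts/: change -3.
Minimum = -3.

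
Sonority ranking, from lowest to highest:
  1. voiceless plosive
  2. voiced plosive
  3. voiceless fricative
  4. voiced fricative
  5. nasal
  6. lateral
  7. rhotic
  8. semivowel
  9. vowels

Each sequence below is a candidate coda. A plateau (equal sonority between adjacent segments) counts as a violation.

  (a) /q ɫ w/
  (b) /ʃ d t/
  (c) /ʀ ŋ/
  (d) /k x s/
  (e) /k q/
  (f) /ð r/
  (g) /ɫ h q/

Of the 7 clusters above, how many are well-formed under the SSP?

(a) /q ɫ w/: profile 1-6-8 — violates.
(b) /ʃ d t/: profile 3-2-1 — obeys.
(c) /ʀ ŋ/: profile 7-5 — obeys.
(d) /k x s/: profile 1-3-3 — violates.
(e) /k q/: profile 1-1 — violates.
(f) /ð r/: profile 4-7 — violates.
(g) /ɫ h q/: profile 6-3-1 — obeys.

3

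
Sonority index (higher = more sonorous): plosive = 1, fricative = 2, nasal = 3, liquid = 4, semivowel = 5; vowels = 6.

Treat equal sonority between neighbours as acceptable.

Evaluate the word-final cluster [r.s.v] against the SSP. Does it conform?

/r/: liquid = 4.
/s/: fricative = 2.
/v/: fricative = 2.
The profile 4-2-2 is non-increasing (plateaus allowed), so the word-final cluster satisfies the SSP.

yes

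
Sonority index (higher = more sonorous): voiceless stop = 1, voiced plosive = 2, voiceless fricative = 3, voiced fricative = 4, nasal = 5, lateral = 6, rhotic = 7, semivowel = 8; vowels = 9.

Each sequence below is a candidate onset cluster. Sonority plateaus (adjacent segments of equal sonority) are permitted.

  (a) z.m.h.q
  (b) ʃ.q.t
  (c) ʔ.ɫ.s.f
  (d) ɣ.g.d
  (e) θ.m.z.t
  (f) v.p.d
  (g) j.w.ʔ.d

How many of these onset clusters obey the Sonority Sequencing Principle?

0

(a) z.m.h.q: profile 4-5-3-1 — violates.
(b) ʃ.q.t: profile 3-1-1 — violates.
(c) ʔ.ɫ.s.f: profile 1-6-3-3 — violates.
(d) ɣ.g.d: profile 4-2-2 — violates.
(e) θ.m.z.t: profile 3-5-4-1 — violates.
(f) v.p.d: profile 4-1-2 — violates.
(g) j.w.ʔ.d: profile 8-8-1-2 — violates.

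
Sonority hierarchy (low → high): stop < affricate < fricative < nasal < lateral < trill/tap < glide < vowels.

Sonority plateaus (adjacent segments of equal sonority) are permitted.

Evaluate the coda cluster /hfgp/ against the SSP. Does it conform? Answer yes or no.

/h/: fricative = 3.
/f/: fricative = 3.
/g/: stop = 1.
/p/: stop = 1.
The profile 3-3-1-1 is non-increasing (plateaus allowed), so the coda cluster satisfies the SSP.

yes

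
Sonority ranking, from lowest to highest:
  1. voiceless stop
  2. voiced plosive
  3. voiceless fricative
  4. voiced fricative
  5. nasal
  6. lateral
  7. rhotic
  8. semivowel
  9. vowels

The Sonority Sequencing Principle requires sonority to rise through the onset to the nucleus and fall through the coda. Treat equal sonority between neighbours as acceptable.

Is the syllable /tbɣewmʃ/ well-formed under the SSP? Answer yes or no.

Onset: /t/ is a voiceless stop (sonority 1), /b/ is a voiced plosive (sonority 2), /ɣ/ is a voiced fricative (sonority 4); then the nucleus /e/ (sonority 9).
Onset profile 1-2-4-9 — rises to the nucleus.
Coda: /w/ is a semivowel (sonority 8), /m/ is a nasal (sonority 5), /ʃ/ is a voiceless fricative (sonority 3).
Coda profile 9-8-5-3 — falls from the nucleus.

yes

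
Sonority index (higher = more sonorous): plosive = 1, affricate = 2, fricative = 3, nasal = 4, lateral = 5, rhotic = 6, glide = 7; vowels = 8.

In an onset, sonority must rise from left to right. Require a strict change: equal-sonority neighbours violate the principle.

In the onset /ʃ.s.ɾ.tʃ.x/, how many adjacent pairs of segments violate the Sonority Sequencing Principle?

/ʃ/ is a fricative (sonority 3).
/s/ is a fricative (sonority 3).
/ɾ/ is a rhotic (sonority 6).
/tʃ/ is an affricate (sonority 2).
/x/ is a fricative (sonority 3).
/ʃ/→/s/: 3→3 (plateau) — violation.
/s/→/ɾ/: 3→6 (rises) — ok.
/ɾ/→/tʃ/: 6→2 (does not rise) — violation.
/tʃ/→/x/: 2→3 (rises) — ok.

2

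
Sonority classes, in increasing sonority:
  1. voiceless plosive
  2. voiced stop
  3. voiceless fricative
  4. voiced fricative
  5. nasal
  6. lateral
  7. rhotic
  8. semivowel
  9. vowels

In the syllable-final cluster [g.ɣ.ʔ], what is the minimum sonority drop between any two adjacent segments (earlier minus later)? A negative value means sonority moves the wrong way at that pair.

-2

/g/ is a voiced stop (sonority 2).
/ɣ/ is a voiced fricative (sonority 4).
/ʔ/ is a voiceless plosive (sonority 1).
/g/→/ɣ/: change -2.
/ɣ/→/ʔ/: change +3.
Minimum = -2.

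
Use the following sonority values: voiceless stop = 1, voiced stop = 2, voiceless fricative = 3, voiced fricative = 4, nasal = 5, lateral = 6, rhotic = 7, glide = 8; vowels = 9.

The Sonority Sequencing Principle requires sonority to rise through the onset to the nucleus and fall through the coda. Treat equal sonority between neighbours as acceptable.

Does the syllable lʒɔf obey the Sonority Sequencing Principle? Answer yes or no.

Onset: /l/ is a lateral (sonority 6), /ʒ/ is a voiced fricative (sonority 4); then the nucleus /ɔ/ (sonority 9).
Onset profile 6-4-9 — does not rise throughout.
Coda: /f/ is a voiceless fricative (sonority 3).
Coda profile 9-3 — falls from the nucleus.

no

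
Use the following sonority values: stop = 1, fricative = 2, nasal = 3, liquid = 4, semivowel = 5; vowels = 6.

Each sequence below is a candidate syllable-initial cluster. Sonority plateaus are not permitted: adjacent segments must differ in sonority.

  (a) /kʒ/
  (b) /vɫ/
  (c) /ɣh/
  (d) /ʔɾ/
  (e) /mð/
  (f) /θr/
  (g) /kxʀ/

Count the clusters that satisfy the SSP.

5

(a) /kʒ/: profile 1-2 — obeys.
(b) /vɫ/: profile 2-4 — obeys.
(c) /ɣh/: profile 2-2 — violates.
(d) /ʔɾ/: profile 1-4 — obeys.
(e) /mð/: profile 3-2 — violates.
(f) /θr/: profile 2-4 — obeys.
(g) /kxʀ/: profile 1-2-4 — obeys.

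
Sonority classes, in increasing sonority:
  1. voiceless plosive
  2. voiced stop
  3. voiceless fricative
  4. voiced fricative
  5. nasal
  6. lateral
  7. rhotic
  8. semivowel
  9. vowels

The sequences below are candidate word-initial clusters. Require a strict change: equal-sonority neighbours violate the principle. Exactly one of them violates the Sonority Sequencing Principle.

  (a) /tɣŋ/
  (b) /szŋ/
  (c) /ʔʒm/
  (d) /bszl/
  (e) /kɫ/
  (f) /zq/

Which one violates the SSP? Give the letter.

(a) /tɣŋ/: profile 1-4-5 — obeys.
(b) /szŋ/: profile 3-4-5 — obeys.
(c) /ʔʒm/: profile 1-4-5 — obeys.
(d) /bszl/: profile 2-3-4-6 — obeys.
(e) /kɫ/: profile 1-6 — obeys.
(f) /zq/: profile 4-1 — violates.

f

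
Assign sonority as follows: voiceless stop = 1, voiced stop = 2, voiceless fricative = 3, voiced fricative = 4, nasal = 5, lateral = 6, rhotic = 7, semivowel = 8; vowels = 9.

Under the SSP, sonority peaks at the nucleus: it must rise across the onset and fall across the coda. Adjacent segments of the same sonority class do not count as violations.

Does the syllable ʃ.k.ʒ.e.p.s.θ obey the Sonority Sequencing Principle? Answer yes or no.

Onset: /ʃ/ is a voiceless fricative (sonority 3), /k/ is a voiceless stop (sonority 1), /ʒ/ is a voiced fricative (sonority 4); then the nucleus /e/ (sonority 9).
Onset profile 3-1-4-9 — does not rise throughout.
Coda: /p/ is a voiceless stop (sonority 1), /s/ is a voiceless fricative (sonority 3), /θ/ is a voiceless fricative (sonority 3).
Coda profile 9-1-3-3 — does not fall throughout.

no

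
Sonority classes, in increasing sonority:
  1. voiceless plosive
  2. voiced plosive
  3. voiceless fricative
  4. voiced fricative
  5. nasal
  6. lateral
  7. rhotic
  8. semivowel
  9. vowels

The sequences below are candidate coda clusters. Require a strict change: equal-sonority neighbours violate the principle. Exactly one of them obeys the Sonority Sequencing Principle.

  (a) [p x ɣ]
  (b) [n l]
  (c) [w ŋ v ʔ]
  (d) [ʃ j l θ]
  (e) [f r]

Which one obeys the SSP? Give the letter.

(a) 1-3-4 → violates
(b) 5-6 → violates
(c) 8-5-4-1 → obeys
(d) 3-8-6-3 → violates
(e) 3-7 → violates

c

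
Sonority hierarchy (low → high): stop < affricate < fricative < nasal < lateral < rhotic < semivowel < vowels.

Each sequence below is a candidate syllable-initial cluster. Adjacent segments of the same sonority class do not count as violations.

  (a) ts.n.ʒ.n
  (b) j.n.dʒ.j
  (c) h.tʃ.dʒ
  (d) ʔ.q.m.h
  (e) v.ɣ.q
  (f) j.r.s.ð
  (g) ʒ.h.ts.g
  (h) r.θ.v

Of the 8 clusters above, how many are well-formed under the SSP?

0

(a) sonority 2-4-3-4: ill-formed.
(b) sonority 7-4-2-7: ill-formed.
(c) sonority 3-2-2: ill-formed.
(d) sonority 1-1-4-3: ill-formed.
(e) sonority 3-3-1: ill-formed.
(f) sonority 7-6-3-3: ill-formed.
(g) sonority 3-3-2-1: ill-formed.
(h) sonority 6-3-3: ill-formed.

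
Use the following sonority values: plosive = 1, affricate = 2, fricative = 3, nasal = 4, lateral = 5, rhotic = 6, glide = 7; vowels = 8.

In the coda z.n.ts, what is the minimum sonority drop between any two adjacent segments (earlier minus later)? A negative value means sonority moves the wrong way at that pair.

/z/: fricative = 3.
/n/: nasal = 4.
/ts/: affricate = 2.
/z/→/n/: change -1.
/n/→/ts/: change +2.
Minimum = -1.

-1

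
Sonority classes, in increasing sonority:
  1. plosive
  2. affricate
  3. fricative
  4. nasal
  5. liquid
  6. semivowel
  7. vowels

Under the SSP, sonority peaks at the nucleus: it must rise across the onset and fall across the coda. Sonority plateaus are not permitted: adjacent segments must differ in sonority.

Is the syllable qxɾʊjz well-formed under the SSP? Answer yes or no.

Onset: /q/ is a plosive (sonority 1), /x/ is a fricative (sonority 3), /ɾ/ is a liquid (sonority 5); then the nucleus /ʊ/ (sonority 7).
Onset profile 1-3-5-7 — rises to the nucleus.
Coda: /j/ is a semivowel (sonority 6), /z/ is a fricative (sonority 3).
Coda profile 7-6-3 — falls from the nucleus.

yes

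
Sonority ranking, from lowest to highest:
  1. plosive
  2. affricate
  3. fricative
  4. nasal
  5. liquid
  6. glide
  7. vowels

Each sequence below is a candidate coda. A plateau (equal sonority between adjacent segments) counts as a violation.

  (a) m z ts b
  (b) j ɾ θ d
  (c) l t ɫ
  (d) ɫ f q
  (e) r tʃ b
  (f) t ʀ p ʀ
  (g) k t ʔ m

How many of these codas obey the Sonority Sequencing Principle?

(a) 4-3-2-1 → obeys
(b) 6-5-3-1 → obeys
(c) 5-1-5 → violates
(d) 5-3-1 → obeys
(e) 5-2-1 → obeys
(f) 1-5-1-5 → violates
(g) 1-1-1-4 → violates

4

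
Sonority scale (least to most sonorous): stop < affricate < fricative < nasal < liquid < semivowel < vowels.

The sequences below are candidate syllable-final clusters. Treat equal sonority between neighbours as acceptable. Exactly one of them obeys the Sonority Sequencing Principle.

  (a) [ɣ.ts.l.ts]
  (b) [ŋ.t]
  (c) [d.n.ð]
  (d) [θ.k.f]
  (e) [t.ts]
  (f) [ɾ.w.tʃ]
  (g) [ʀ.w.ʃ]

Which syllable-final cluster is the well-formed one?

(a) sonority 3-2-5-2: ill-formed.
(b) sonority 4-1: well-formed.
(c) sonority 1-4-3: ill-formed.
(d) sonority 3-1-3: ill-formed.
(e) sonority 1-2: ill-formed.
(f) sonority 5-6-2: ill-formed.
(g) sonority 5-6-3: ill-formed.

b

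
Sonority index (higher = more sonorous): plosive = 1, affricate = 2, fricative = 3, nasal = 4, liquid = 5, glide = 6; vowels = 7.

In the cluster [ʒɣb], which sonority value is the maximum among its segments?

/ʒ/ — fricative, sonority 3.
/ɣ/ — fricative, sonority 3.
/b/ — plosive, sonority 1.
The maximum is 3.

3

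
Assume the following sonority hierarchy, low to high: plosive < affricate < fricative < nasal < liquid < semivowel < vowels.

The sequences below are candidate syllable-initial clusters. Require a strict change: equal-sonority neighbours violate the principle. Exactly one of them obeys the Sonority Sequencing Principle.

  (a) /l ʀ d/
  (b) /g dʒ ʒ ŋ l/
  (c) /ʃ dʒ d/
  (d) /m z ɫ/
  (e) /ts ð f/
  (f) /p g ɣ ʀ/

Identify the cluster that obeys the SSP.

b

(a) 5-5-1 → violates
(b) 1-2-3-4-5 → obeys
(c) 3-2-1 → violates
(d) 4-3-5 → violates
(e) 2-3-3 → violates
(f) 1-1-3-5 → violates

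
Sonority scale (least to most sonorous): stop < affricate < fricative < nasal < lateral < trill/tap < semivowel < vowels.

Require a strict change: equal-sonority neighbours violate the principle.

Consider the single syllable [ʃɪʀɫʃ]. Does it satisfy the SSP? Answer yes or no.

Onset: /ʃ/ is a fricative (sonority 3); then the nucleus /ɪ/ (sonority 8).
Onset profile 3-8 — rises to the nucleus.
Coda: /ʀ/ is a trill/tap (sonority 6), /ɫ/ is a lateral (sonority 5), /ʃ/ is a fricative (sonority 3).
Coda profile 8-6-5-3 — falls from the nucleus.

yes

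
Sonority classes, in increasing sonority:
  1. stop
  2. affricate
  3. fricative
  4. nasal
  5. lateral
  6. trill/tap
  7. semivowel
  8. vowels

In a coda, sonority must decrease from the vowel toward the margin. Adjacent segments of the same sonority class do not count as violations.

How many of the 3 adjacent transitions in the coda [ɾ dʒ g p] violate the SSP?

0

/ɾ/ — trill/tap, sonority 6.
/dʒ/ — affricate, sonority 2.
/g/ — stop, sonority 1.
/p/ — stop, sonority 1.
/ɾ/→/dʒ/: 6→2 (falls) — ok.
/dʒ/→/g/: 2→1 (falls) — ok.
/g/→/p/: 1→1 (plateau, allowed) — ok.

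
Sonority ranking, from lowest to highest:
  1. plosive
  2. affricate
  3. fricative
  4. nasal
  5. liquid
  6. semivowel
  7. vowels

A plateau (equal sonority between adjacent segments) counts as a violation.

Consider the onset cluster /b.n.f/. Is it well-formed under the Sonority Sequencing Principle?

no

/b/ — plosive, sonority 1.
/n/ — nasal, sonority 4.
/f/ — fricative, sonority 3.
The profile is 1-4-3. Between /n/ (4) and /f/ (3) sonority does not rise, so the cluster violates the SSP.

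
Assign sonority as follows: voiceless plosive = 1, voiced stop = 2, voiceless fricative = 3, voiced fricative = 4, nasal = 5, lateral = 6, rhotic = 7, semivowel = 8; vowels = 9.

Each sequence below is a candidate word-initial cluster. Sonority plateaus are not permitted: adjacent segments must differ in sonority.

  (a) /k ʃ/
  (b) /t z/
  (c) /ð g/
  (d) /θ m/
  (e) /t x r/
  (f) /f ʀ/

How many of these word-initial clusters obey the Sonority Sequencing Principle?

5

(a) /k ʃ/: profile 1-3 — obeys.
(b) /t z/: profile 1-4 — obeys.
(c) /ð g/: profile 4-2 — violates.
(d) /θ m/: profile 3-5 — obeys.
(e) /t x r/: profile 1-3-7 — obeys.
(f) /f ʀ/: profile 3-7 — obeys.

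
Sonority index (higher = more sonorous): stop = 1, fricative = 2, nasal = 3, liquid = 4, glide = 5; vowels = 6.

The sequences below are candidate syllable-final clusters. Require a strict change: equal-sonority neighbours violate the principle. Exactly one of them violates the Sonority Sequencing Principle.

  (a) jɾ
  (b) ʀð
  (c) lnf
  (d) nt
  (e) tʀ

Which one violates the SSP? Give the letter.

(a) sonority 5-4: well-formed.
(b) sonority 4-2: well-formed.
(c) sonority 4-3-2: well-formed.
(d) sonority 3-1: well-formed.
(e) sonority 1-4: ill-formed.

e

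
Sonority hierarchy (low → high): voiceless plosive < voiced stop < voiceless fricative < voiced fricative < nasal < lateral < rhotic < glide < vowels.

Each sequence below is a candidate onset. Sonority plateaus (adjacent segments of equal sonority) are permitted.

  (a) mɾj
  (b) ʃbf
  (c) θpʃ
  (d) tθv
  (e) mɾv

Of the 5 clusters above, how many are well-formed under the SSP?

(a) sonority 5-7-8: well-formed.
(b) sonority 3-2-3: ill-formed.
(c) sonority 3-1-3: ill-formed.
(d) sonority 1-3-4: well-formed.
(e) sonority 5-7-4: ill-formed.

2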